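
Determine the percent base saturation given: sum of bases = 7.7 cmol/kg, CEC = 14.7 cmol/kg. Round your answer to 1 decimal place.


Step 1: BS = 100 * (sum of bases) / CEC
Step 2: BS = 100 * 7.7 / 14.7
Step 3: BS = 52.4%

52.4


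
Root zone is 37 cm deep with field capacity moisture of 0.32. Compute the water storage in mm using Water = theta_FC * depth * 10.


Step 1: Water (mm) = theta_FC * depth (cm) * 10
Step 2: Water = 0.32 * 37 * 10
Step 3: Water = 118.4 mm

118.4


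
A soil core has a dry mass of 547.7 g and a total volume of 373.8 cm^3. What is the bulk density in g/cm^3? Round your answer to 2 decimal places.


Step 1: Identify the formula: BD = dry mass / volume
Step 2: Substitute values: BD = 547.7 / 373.8
Step 3: BD = 1.47 g/cm^3

1.47


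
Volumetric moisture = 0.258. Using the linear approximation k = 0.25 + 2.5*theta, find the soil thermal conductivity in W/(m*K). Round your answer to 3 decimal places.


Step 1: k = 0.25 + 2.5 * theta
Step 2: k = 0.25 + 2.5 * 0.258
Step 3: k = 0.25 + 0.645
Step 4: k = 0.895 W/(m*K)

0.895


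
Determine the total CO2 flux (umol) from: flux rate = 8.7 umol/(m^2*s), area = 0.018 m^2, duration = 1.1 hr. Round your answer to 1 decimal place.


Step 1: Convert time to seconds: 1.1 hr * 3600 = 3960.0 s
Step 2: Total = flux * area * time_s
Step 3: Total = 8.7 * 0.018 * 3960.0
Step 4: Total = 620.1 umol

620.1


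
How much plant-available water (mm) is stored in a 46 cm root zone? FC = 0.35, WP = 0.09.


Step 1: Available water = (FC - WP) * depth * 10
Step 2: AW = (0.35 - 0.09) * 46 * 10
Step 3: AW = 0.26 * 46 * 10
Step 4: AW = 119.6 mm

119.6


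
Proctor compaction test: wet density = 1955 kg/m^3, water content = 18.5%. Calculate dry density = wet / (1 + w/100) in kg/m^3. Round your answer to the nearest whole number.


Step 1: Dry density = wet density / (1 + w/100)
Step 2: Dry density = 1955 / (1 + 18.5/100)
Step 3: Dry density = 1955 / 1.185
Step 4: Dry density = 1650 kg/m^3

1650


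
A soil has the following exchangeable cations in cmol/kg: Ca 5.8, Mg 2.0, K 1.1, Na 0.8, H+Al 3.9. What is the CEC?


Step 1: CEC = Ca + Mg + K + Na + (H+Al)
Step 2: CEC = 5.8 + 2.0 + 1.1 + 0.8 + 3.9
Step 3: CEC = 13.6 cmol/kg

13.6


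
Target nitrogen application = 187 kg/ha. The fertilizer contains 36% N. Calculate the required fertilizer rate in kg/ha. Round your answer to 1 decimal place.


Step 1: Fertilizer rate = target N / (N content / 100)
Step 2: Rate = 187 / (36 / 100)
Step 3: Rate = 187 / 0.36
Step 4: Rate = 519.4 kg/ha

519.4


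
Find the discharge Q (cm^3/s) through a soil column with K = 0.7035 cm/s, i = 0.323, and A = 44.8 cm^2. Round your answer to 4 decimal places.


Step 1: Apply Darcy's law: Q = K * i * A
Step 2: Q = 0.7035 * 0.323 * 44.8
Step 3: Q = 10.1799 cm^3/s

10.1799


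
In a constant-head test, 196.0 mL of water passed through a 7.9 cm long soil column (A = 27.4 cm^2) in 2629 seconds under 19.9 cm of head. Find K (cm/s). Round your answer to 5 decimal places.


Step 1: K = Q * L / (A * t * h)
Step 2: Numerator = 196.0 * 7.9 = 1548.4
Step 3: Denominator = 27.4 * 2629 * 19.9 = 1433488.54
Step 4: K = 1548.4 / 1433488.54 = 0.00108 cm/s

0.00108


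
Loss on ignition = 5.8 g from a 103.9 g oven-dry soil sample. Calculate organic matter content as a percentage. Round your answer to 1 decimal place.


Step 1: OM% = 100 * LOI / sample mass
Step 2: OM = 100 * 5.8 / 103.9
Step 3: OM = 5.6%

5.6


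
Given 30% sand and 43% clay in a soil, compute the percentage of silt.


Step 1: sand + silt + clay = 100%
Step 2: silt = 100 - sand - clay
Step 3: silt = 100 - 30 - 43
Step 4: silt = 27%

27


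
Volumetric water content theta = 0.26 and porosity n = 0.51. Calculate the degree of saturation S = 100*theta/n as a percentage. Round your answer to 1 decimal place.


Step 1: S = 100 * theta_v / n
Step 2: S = 100 * 0.26 / 0.51
Step 3: S = 51.0%

51.0


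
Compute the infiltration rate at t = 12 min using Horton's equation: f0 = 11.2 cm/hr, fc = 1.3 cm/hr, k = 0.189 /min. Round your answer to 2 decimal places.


Step 1: f = fc + (f0 - fc) * exp(-k * t)
Step 2: exp(-0.189 * 12) = 0.103519
Step 3: f = 1.3 + (11.2 - 1.3) * 0.103519
Step 4: f = 1.3 + 9.9 * 0.103519
Step 5: f = 2.32 cm/hr

2.32


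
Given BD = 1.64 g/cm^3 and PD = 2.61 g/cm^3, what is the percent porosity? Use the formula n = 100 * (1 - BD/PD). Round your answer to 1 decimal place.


Step 1: Formula: n = 100 * (1 - BD / PD)
Step 2: n = 100 * (1 - 1.64 / 2.61)
Step 3: n = 100 * (1 - 0.62835)
Step 4: n = 37.2%

37.2


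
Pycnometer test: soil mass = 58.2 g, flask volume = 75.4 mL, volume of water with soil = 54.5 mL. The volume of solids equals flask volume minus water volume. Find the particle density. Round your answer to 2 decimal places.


Step 1: Volume of solids = flask volume - water volume with soil
Step 2: V_solids = 75.4 - 54.5 = 20.9 mL
Step 3: Particle density = mass / V_solids = 58.2 / 20.9 = 2.78 g/cm^3

2.78


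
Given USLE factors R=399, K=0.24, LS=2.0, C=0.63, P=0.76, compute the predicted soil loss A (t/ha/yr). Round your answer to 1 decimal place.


Step 1: A = R * K * LS * C * P
Step 2: R * K = 399 * 0.24 = 95.76
Step 3: (R*K) * LS = 95.76 * 2.0 = 191.52
Step 4: * C * P = 191.52 * 0.63 * 0.76 = 91.7
Step 5: A = 91.7 t/(ha*yr)

91.7


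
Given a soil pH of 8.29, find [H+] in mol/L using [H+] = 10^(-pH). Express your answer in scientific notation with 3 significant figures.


Step 1: [H+] = 10^(-pH)
Step 2: [H+] = 10^(-8.29)
Step 3: [H+] = 5.13e-09 mol/L

5.13e-09


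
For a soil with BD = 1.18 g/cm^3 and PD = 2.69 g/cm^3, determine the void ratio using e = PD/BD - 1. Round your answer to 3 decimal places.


Step 1: e = PD / BD - 1
Step 2: e = 2.69 / 1.18 - 1
Step 3: e = 2.27966 - 1
Step 4: e = 1.28

1.28


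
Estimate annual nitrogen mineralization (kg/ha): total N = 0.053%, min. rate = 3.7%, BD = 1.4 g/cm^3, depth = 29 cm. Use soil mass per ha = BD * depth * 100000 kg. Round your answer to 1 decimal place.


Step 1: Soil mass per ha = BD * depth * 100000 = 1.4 * 29 * 100000 = 4060000 kg
Step 2: Total N pool = soil mass * N%/100 = 4060000 * 0.053/100 = 2151.8 kg/ha
Step 3: N mineralized = N pool * rate%/100 = 2151.8 * 3.7/100 = 79.6 kg/ha/yr

79.6


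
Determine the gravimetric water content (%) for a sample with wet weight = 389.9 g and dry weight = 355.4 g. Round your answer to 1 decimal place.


Step 1: Water mass = wet - dry = 389.9 - 355.4 = 34.5 g
Step 2: w = 100 * water mass / dry mass
Step 3: w = 100 * 34.5 / 355.4 = 9.7%

9.7


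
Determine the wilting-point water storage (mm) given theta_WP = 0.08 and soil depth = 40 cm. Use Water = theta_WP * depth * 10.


Step 1: Water (mm) = theta_WP * depth * 10
Step 2: Water = 0.08 * 40 * 10
Step 3: Water = 32.0 mm

32.0


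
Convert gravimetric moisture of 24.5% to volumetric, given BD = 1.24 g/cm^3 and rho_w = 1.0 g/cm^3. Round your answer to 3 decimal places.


Step 1: theta = (w / 100) * BD / rho_w
Step 2: theta = (24.5 / 100) * 1.24 / 1.0
Step 3: theta = 0.245 * 1.24
Step 4: theta = 0.304

0.304


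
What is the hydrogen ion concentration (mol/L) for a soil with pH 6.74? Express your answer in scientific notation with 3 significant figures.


Step 1: [H+] = 10^(-pH)
Step 2: [H+] = 10^(-6.74)
Step 3: [H+] = 1.82e-07 mol/L

1.82e-07


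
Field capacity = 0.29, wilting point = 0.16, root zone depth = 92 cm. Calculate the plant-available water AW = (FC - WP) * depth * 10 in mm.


Step 1: Available water = (FC - WP) * depth * 10
Step 2: AW = (0.29 - 0.16) * 92 * 10
Step 3: AW = 0.13 * 92 * 10
Step 4: AW = 119.6 mm

119.6


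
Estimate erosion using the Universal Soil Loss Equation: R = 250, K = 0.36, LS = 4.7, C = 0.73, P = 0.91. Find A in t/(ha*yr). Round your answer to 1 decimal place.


Step 1: A = R * K * LS * C * P
Step 2: R * K = 250 * 0.36 = 90.0
Step 3: (R*K) * LS = 90.0 * 4.7 = 423.0
Step 4: * C * P = 423.0 * 0.73 * 0.91 = 281.0
Step 5: A = 281.0 t/(ha*yr)

281.0


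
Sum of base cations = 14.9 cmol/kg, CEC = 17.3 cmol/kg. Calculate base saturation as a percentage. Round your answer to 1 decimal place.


Step 1: BS = 100 * (sum of bases) / CEC
Step 2: BS = 100 * 14.9 / 17.3
Step 3: BS = 86.1%

86.1


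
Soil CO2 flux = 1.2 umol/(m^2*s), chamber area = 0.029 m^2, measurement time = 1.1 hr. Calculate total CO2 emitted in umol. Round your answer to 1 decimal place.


Step 1: Convert time to seconds: 1.1 hr * 3600 = 3960.0 s
Step 2: Total = flux * area * time_s
Step 3: Total = 1.2 * 0.029 * 3960.0
Step 4: Total = 137.8 umol

137.8


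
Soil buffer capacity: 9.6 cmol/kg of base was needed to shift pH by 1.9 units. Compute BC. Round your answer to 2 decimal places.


Step 1: BC = change in base / change in pH
Step 2: BC = 9.6 / 1.9
Step 3: BC = 5.05 cmol/(kg*pH unit)

5.05


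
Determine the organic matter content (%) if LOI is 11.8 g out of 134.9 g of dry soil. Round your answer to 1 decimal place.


Step 1: OM% = 100 * LOI / sample mass
Step 2: OM = 100 * 11.8 / 134.9
Step 3: OM = 8.7%

8.7


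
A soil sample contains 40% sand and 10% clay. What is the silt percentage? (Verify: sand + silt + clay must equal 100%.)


Step 1: sand + silt + clay = 100%
Step 2: silt = 100 - sand - clay
Step 3: silt = 100 - 40 - 10
Step 4: silt = 50%

50


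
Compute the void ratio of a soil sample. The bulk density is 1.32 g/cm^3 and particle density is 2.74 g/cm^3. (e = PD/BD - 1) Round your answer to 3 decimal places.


Step 1: e = PD / BD - 1
Step 2: e = 2.74 / 1.32 - 1
Step 3: e = 2.07576 - 1
Step 4: e = 1.076

1.076


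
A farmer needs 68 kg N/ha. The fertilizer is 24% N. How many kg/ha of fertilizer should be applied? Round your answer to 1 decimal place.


Step 1: Fertilizer rate = target N / (N content / 100)
Step 2: Rate = 68 / (24 / 100)
Step 3: Rate = 68 / 0.24
Step 4: Rate = 283.3 kg/ha

283.3


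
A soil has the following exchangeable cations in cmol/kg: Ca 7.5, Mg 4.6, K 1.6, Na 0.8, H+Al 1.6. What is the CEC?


Step 1: CEC = Ca + Mg + K + Na + (H+Al)
Step 2: CEC = 7.5 + 4.6 + 1.6 + 0.8 + 1.6
Step 3: CEC = 16.1 cmol/kg

16.1


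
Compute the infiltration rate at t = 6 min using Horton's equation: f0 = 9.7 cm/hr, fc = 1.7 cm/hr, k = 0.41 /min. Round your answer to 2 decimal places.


Step 1: f = fc + (f0 - fc) * exp(-k * t)
Step 2: exp(-0.41 * 6) = 0.085435
Step 3: f = 1.7 + (9.7 - 1.7) * 0.085435
Step 4: f = 1.7 + 8.0 * 0.085435
Step 5: f = 2.38 cm/hr

2.38


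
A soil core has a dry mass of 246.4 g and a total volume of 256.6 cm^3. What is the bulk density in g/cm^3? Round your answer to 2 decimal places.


Step 1: Identify the formula: BD = dry mass / volume
Step 2: Substitute values: BD = 246.4 / 256.6
Step 3: BD = 0.96 g/cm^3

0.96


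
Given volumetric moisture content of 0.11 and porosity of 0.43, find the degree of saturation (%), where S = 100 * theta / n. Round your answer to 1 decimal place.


Step 1: S = 100 * theta_v / n
Step 2: S = 100 * 0.11 / 0.43
Step 3: S = 25.6%

25.6


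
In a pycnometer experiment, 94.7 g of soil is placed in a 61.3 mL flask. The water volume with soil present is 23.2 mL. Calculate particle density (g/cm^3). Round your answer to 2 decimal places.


Step 1: Volume of solids = flask volume - water volume with soil
Step 2: V_solids = 61.3 - 23.2 = 38.1 mL
Step 3: Particle density = mass / V_solids = 94.7 / 38.1 = 2.49 g/cm^3

2.49


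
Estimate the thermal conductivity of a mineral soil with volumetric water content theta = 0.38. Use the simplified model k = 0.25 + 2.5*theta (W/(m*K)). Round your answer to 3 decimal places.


Step 1: k = 0.25 + 2.5 * theta
Step 2: k = 0.25 + 2.5 * 0.38
Step 3: k = 0.25 + 0.95
Step 4: k = 1.2 W/(m*K)

1.2


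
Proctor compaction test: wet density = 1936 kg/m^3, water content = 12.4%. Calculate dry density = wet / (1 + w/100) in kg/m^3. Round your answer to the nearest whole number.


Step 1: Dry density = wet density / (1 + w/100)
Step 2: Dry density = 1936 / (1 + 12.4/100)
Step 3: Dry density = 1936 / 1.124
Step 4: Dry density = 1722 kg/m^3

1722


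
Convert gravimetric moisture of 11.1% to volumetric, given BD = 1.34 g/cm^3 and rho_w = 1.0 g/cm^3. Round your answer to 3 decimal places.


Step 1: theta = (w / 100) * BD / rho_w
Step 2: theta = (11.1 / 100) * 1.34 / 1.0
Step 3: theta = 0.111 * 1.34
Step 4: theta = 0.149

0.149


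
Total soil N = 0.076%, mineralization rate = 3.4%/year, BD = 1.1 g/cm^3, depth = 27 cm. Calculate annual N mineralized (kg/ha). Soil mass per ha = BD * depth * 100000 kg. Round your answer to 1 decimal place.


Step 1: Soil mass per ha = BD * depth * 100000 = 1.1 * 27 * 100000 = 2970000 kg
Step 2: Total N pool = soil mass * N%/100 = 2970000 * 0.076/100 = 2257.2 kg/ha
Step 3: N mineralized = N pool * rate%/100 = 2257.2 * 3.4/100 = 76.7 kg/ha/yr

76.7


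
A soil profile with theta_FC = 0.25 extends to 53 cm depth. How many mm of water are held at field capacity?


Step 1: Water (mm) = theta_FC * depth (cm) * 10
Step 2: Water = 0.25 * 53 * 10
Step 3: Water = 132.5 mm

132.5


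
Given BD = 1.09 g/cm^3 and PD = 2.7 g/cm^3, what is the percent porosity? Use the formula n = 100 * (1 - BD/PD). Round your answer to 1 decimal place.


Step 1: Formula: n = 100 * (1 - BD / PD)
Step 2: n = 100 * (1 - 1.09 / 2.7)
Step 3: n = 100 * (1 - 0.4037)
Step 4: n = 59.6%

59.6


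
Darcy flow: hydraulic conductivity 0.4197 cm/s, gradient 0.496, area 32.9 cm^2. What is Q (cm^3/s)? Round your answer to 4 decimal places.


Step 1: Apply Darcy's law: Q = K * i * A
Step 2: Q = 0.4197 * 0.496 * 32.9
Step 3: Q = 6.8488 cm^3/s

6.8488


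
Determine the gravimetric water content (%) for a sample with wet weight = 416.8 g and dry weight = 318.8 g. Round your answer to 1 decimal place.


Step 1: Water mass = wet - dry = 416.8 - 318.8 = 98.0 g
Step 2: w = 100 * water mass / dry mass
Step 3: w = 100 * 98.0 / 318.8 = 30.7%

30.7


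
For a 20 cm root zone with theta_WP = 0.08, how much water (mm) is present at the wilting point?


Step 1: Water (mm) = theta_WP * depth * 10
Step 2: Water = 0.08 * 20 * 10
Step 3: Water = 16.0 mm

16.0


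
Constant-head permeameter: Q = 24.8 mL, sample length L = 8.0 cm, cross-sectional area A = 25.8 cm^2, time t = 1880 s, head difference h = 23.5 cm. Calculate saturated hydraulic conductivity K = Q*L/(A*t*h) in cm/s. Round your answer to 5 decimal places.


Step 1: K = Q * L / (A * t * h)
Step 2: Numerator = 24.8 * 8.0 = 198.4
Step 3: Denominator = 25.8 * 1880 * 23.5 = 1139844.0
Step 4: K = 198.4 / 1139844.0 = 0.00017 cm/s

0.00017


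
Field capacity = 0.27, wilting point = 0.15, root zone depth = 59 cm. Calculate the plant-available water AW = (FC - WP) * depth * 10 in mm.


Step 1: Available water = (FC - WP) * depth * 10
Step 2: AW = (0.27 - 0.15) * 59 * 10
Step 3: AW = 0.12 * 59 * 10
Step 4: AW = 70.8 mm

70.8


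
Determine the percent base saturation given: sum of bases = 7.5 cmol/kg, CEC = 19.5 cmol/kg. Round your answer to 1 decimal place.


Step 1: BS = 100 * (sum of bases) / CEC
Step 2: BS = 100 * 7.5 / 19.5
Step 3: BS = 38.5%

38.5


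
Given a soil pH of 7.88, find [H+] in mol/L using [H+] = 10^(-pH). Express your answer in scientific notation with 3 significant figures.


Step 1: [H+] = 10^(-pH)
Step 2: [H+] = 10^(-7.88)
Step 3: [H+] = 1.32e-08 mol/L

1.32e-08


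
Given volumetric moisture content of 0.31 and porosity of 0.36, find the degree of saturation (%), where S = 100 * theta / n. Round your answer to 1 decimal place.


Step 1: S = 100 * theta_v / n
Step 2: S = 100 * 0.31 / 0.36
Step 3: S = 86.1%

86.1


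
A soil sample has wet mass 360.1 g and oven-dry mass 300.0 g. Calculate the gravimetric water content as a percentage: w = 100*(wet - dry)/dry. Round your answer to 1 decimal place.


Step 1: Water mass = wet - dry = 360.1 - 300.0 = 60.1 g
Step 2: w = 100 * water mass / dry mass
Step 3: w = 100 * 60.1 / 300.0 = 20.0%

20.0


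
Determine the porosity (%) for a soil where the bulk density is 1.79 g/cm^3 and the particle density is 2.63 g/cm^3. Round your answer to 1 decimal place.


Step 1: Formula: n = 100 * (1 - BD / PD)
Step 2: n = 100 * (1 - 1.79 / 2.63)
Step 3: n = 100 * (1 - 0.68061)
Step 4: n = 31.9%

31.9


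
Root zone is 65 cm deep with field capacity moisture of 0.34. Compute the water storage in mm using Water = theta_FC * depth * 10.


Step 1: Water (mm) = theta_FC * depth (cm) * 10
Step 2: Water = 0.34 * 65 * 10
Step 3: Water = 221.0 mm

221.0


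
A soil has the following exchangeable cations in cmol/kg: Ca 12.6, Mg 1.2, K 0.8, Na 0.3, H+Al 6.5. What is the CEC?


Step 1: CEC = Ca + Mg + K + Na + (H+Al)
Step 2: CEC = 12.6 + 1.2 + 0.8 + 0.3 + 6.5
Step 3: CEC = 21.4 cmol/kg

21.4


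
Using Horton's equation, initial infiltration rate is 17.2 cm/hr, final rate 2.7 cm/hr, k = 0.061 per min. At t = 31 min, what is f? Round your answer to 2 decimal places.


Step 1: f = fc + (f0 - fc) * exp(-k * t)
Step 2: exp(-0.061 * 31) = 0.150921
Step 3: f = 2.7 + (17.2 - 2.7) * 0.150921
Step 4: f = 2.7 + 14.5 * 0.150921
Step 5: f = 4.89 cm/hr

4.89


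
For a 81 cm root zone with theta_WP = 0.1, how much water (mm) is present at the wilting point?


Step 1: Water (mm) = theta_WP * depth * 10
Step 2: Water = 0.1 * 81 * 10
Step 3: Water = 81.0 mm

81.0


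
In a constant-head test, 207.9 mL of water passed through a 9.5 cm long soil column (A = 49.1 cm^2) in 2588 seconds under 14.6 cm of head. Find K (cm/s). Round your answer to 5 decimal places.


Step 1: K = Q * L / (A * t * h)
Step 2: Numerator = 207.9 * 9.5 = 1975.05
Step 3: Denominator = 49.1 * 2588 * 14.6 = 1855233.68
Step 4: K = 1975.05 / 1855233.68 = 0.00106 cm/s

0.00106


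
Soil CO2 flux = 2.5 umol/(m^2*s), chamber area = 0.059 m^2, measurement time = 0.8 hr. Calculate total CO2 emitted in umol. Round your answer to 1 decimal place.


Step 1: Convert time to seconds: 0.8 hr * 3600 = 2880.0 s
Step 2: Total = flux * area * time_s
Step 3: Total = 2.5 * 0.059 * 2880.0
Step 4: Total = 424.8 umol

424.8


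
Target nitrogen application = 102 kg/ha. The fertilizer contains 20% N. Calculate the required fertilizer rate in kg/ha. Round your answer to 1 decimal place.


Step 1: Fertilizer rate = target N / (N content / 100)
Step 2: Rate = 102 / (20 / 100)
Step 3: Rate = 102 / 0.2
Step 4: Rate = 510.0 kg/ha

510.0


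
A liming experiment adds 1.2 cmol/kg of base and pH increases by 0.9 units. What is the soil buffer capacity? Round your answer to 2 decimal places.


Step 1: BC = change in base / change in pH
Step 2: BC = 1.2 / 0.9
Step 3: BC = 1.33 cmol/(kg*pH unit)

1.33


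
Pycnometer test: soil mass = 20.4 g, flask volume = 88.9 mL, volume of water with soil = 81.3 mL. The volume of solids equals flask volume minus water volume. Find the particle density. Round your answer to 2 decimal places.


Step 1: Volume of solids = flask volume - water volume with soil
Step 2: V_solids = 88.9 - 81.3 = 7.6 mL
Step 3: Particle density = mass / V_solids = 20.4 / 7.6 = 2.68 g/cm^3

2.68


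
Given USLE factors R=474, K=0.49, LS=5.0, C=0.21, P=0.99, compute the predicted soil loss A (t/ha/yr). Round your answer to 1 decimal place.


Step 1: A = R * K * LS * C * P
Step 2: R * K = 474 * 0.49 = 232.26
Step 3: (R*K) * LS = 232.26 * 5.0 = 1161.3
Step 4: * C * P = 1161.3 * 0.21 * 0.99 = 241.4
Step 5: A = 241.4 t/(ha*yr)

241.4


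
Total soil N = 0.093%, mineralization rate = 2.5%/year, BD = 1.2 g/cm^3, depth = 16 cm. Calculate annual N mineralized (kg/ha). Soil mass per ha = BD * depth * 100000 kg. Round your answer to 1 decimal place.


Step 1: Soil mass per ha = BD * depth * 100000 = 1.2 * 16 * 100000 = 1920000 kg
Step 2: Total N pool = soil mass * N%/100 = 1920000 * 0.093/100 = 1785.6 kg/ha
Step 3: N mineralized = N pool * rate%/100 = 1785.6 * 2.5/100 = 44.6 kg/ha/yr

44.6


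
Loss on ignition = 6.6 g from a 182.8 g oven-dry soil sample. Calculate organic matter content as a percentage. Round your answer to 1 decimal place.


Step 1: OM% = 100 * LOI / sample mass
Step 2: OM = 100 * 6.6 / 182.8
Step 3: OM = 3.6%

3.6


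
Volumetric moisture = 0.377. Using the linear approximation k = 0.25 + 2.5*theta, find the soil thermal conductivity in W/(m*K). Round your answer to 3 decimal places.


Step 1: k = 0.25 + 2.5 * theta
Step 2: k = 0.25 + 2.5 * 0.377
Step 3: k = 0.25 + 0.943
Step 4: k = 1.193 W/(m*K)

1.193


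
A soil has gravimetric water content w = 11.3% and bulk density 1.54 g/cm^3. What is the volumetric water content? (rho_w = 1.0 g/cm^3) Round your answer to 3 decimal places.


Step 1: theta = (w / 100) * BD / rho_w
Step 2: theta = (11.3 / 100) * 1.54 / 1.0
Step 3: theta = 0.113 * 1.54
Step 4: theta = 0.174

0.174


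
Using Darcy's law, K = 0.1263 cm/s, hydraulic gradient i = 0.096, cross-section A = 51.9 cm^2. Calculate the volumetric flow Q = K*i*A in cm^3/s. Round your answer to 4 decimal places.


Step 1: Apply Darcy's law: Q = K * i * A
Step 2: Q = 0.1263 * 0.096 * 51.9
Step 3: Q = 0.6293 cm^3/s

0.6293


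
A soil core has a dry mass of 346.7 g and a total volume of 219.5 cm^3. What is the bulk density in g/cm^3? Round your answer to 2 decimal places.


Step 1: Identify the formula: BD = dry mass / volume
Step 2: Substitute values: BD = 346.7 / 219.5
Step 3: BD = 1.58 g/cm^3

1.58


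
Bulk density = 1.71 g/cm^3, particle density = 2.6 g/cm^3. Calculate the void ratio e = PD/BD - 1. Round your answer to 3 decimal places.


Step 1: e = PD / BD - 1
Step 2: e = 2.6 / 1.71 - 1
Step 3: e = 1.52047 - 1
Step 4: e = 0.52

0.52


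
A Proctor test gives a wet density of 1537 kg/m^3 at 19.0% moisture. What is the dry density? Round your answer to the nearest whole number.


Step 1: Dry density = wet density / (1 + w/100)
Step 2: Dry density = 1537 / (1 + 19.0/100)
Step 3: Dry density = 1537 / 1.19
Step 4: Dry density = 1292 kg/m^3

1292


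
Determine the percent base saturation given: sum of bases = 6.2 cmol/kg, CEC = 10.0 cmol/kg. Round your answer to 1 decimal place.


Step 1: BS = 100 * (sum of bases) / CEC
Step 2: BS = 100 * 6.2 / 10.0
Step 3: BS = 62.0%

62.0


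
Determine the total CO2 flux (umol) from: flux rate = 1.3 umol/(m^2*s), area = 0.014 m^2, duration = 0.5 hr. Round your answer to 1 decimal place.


Step 1: Convert time to seconds: 0.5 hr * 3600 = 1800.0 s
Step 2: Total = flux * area * time_s
Step 3: Total = 1.3 * 0.014 * 1800.0
Step 4: Total = 32.8 umol

32.8


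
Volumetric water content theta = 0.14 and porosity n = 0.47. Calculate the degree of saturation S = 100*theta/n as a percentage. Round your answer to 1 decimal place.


Step 1: S = 100 * theta_v / n
Step 2: S = 100 * 0.14 / 0.47
Step 3: S = 29.8%

29.8


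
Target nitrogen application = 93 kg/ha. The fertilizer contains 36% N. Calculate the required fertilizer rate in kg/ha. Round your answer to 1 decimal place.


Step 1: Fertilizer rate = target N / (N content / 100)
Step 2: Rate = 93 / (36 / 100)
Step 3: Rate = 93 / 0.36
Step 4: Rate = 258.3 kg/ha

258.3


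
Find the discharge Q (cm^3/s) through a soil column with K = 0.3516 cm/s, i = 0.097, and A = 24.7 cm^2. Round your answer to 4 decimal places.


Step 1: Apply Darcy's law: Q = K * i * A
Step 2: Q = 0.3516 * 0.097 * 24.7
Step 3: Q = 0.8424 cm^3/s

0.8424


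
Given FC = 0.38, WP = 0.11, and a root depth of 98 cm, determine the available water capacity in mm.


Step 1: Available water = (FC - WP) * depth * 10
Step 2: AW = (0.38 - 0.11) * 98 * 10
Step 3: AW = 0.27 * 98 * 10
Step 4: AW = 264.6 mm

264.6


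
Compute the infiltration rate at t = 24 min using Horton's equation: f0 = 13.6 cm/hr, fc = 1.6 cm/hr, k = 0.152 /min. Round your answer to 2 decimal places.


Step 1: f = fc + (f0 - fc) * exp(-k * t)
Step 2: exp(-0.152 * 24) = 0.026043
Step 3: f = 1.6 + (13.6 - 1.6) * 0.026043
Step 4: f = 1.6 + 12.0 * 0.026043
Step 5: f = 1.91 cm/hr

1.91


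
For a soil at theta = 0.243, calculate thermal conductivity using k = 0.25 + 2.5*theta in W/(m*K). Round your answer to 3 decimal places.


Step 1: k = 0.25 + 2.5 * theta
Step 2: k = 0.25 + 2.5 * 0.243
Step 3: k = 0.25 + 0.608
Step 4: k = 0.858 W/(m*K)

0.858


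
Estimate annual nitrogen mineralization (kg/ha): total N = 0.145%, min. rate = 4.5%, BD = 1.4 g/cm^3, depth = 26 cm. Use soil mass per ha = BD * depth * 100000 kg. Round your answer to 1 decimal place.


Step 1: Soil mass per ha = BD * depth * 100000 = 1.4 * 26 * 100000 = 3640000 kg
Step 2: Total N pool = soil mass * N%/100 = 3640000 * 0.145/100 = 5278.0 kg/ha
Step 3: N mineralized = N pool * rate%/100 = 5278.0 * 4.5/100 = 237.5 kg/ha/yr

237.5


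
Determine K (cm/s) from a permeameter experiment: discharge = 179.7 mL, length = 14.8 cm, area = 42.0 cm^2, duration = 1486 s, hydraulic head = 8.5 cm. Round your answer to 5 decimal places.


Step 1: K = Q * L / (A * t * h)
Step 2: Numerator = 179.7 * 14.8 = 2659.56
Step 3: Denominator = 42.0 * 1486 * 8.5 = 530502.0
Step 4: K = 2659.56 / 530502.0 = 0.00501 cm/s

0.00501


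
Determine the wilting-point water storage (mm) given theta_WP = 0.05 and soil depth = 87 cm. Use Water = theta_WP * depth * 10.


Step 1: Water (mm) = theta_WP * depth * 10
Step 2: Water = 0.05 * 87 * 10
Step 3: Water = 43.5 mm

43.5


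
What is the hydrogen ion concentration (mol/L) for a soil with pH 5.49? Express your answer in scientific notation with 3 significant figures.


Step 1: [H+] = 10^(-pH)
Step 2: [H+] = 10^(-5.49)
Step 3: [H+] = 3.24e-06 mol/L

3.24e-06


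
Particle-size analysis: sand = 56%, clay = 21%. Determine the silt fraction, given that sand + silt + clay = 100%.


Step 1: sand + silt + clay = 100%
Step 2: silt = 100 - sand - clay
Step 3: silt = 100 - 56 - 21
Step 4: silt = 23%

23


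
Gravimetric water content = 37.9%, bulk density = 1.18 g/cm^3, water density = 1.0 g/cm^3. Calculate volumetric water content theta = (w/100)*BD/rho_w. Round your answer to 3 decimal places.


Step 1: theta = (w / 100) * BD / rho_w
Step 2: theta = (37.9 / 100) * 1.18 / 1.0
Step 3: theta = 0.379 * 1.18
Step 4: theta = 0.447

0.447


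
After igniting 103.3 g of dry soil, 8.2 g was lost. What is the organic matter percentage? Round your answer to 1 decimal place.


Step 1: OM% = 100 * LOI / sample mass
Step 2: OM = 100 * 8.2 / 103.3
Step 3: OM = 7.9%

7.9


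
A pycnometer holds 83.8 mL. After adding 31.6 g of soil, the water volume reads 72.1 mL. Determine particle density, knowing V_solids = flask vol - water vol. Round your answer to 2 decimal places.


Step 1: Volume of solids = flask volume - water volume with soil
Step 2: V_solids = 83.8 - 72.1 = 11.7 mL
Step 3: Particle density = mass / V_solids = 31.6 / 11.7 = 2.7 g/cm^3

2.7


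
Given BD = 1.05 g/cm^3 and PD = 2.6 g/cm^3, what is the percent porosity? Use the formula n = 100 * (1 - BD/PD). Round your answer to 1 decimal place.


Step 1: Formula: n = 100 * (1 - BD / PD)
Step 2: n = 100 * (1 - 1.05 / 2.6)
Step 3: n = 100 * (1 - 0.40385)
Step 4: n = 59.6%

59.6


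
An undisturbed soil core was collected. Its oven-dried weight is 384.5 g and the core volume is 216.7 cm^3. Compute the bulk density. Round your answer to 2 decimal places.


Step 1: Identify the formula: BD = dry mass / volume
Step 2: Substitute values: BD = 384.5 / 216.7
Step 3: BD = 1.77 g/cm^3

1.77


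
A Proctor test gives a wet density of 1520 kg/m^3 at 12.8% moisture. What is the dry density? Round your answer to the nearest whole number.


Step 1: Dry density = wet density / (1 + w/100)
Step 2: Dry density = 1520 / (1 + 12.8/100)
Step 3: Dry density = 1520 / 1.128
Step 4: Dry density = 1348 kg/m^3

1348


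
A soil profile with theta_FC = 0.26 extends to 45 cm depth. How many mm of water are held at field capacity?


Step 1: Water (mm) = theta_FC * depth (cm) * 10
Step 2: Water = 0.26 * 45 * 10
Step 3: Water = 117.0 mm

117.0


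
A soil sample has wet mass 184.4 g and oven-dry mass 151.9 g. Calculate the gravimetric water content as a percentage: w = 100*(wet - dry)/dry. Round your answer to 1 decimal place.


Step 1: Water mass = wet - dry = 184.4 - 151.9 = 32.5 g
Step 2: w = 100 * water mass / dry mass
Step 3: w = 100 * 32.5 / 151.9 = 21.4%

21.4


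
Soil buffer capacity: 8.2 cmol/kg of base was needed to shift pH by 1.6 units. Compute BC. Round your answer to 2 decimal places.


Step 1: BC = change in base / change in pH
Step 2: BC = 8.2 / 1.6
Step 3: BC = 5.13 cmol/(kg*pH unit)

5.13


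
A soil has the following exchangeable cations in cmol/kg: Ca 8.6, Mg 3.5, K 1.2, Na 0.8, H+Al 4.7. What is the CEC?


Step 1: CEC = Ca + Mg + K + Na + (H+Al)
Step 2: CEC = 8.6 + 3.5 + 1.2 + 0.8 + 4.7
Step 3: CEC = 18.8 cmol/kg

18.8


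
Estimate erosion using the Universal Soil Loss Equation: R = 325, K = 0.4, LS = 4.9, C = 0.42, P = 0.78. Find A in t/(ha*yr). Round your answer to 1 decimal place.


Step 1: A = R * K * LS * C * P
Step 2: R * K = 325 * 0.4 = 130.0
Step 3: (R*K) * LS = 130.0 * 4.9 = 637.0
Step 4: * C * P = 637.0 * 0.42 * 0.78 = 208.7
Step 5: A = 208.7 t/(ha*yr)

208.7


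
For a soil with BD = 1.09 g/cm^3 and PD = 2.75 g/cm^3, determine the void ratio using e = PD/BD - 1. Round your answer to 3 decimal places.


Step 1: e = PD / BD - 1
Step 2: e = 2.75 / 1.09 - 1
Step 3: e = 2.52294 - 1
Step 4: e = 1.523

1.523


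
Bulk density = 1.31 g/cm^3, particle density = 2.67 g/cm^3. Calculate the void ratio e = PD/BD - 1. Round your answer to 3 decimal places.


Step 1: e = PD / BD - 1
Step 2: e = 2.67 / 1.31 - 1
Step 3: e = 2.03817 - 1
Step 4: e = 1.038

1.038


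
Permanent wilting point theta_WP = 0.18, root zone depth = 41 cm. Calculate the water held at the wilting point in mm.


Step 1: Water (mm) = theta_WP * depth * 10
Step 2: Water = 0.18 * 41 * 10
Step 3: Water = 73.8 mm

73.8


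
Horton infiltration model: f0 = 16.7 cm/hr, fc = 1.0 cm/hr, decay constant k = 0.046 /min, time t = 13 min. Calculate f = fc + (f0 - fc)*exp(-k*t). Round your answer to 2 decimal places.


Step 1: f = fc + (f0 - fc) * exp(-k * t)
Step 2: exp(-0.046 * 13) = 0.54991
Step 3: f = 1.0 + (16.7 - 1.0) * 0.54991
Step 4: f = 1.0 + 15.7 * 0.54991
Step 5: f = 9.63 cm/hr

9.63


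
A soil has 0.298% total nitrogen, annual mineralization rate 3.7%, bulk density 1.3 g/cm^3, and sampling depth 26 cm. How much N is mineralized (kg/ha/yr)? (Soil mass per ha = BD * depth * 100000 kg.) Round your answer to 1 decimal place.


Step 1: Soil mass per ha = BD * depth * 100000 = 1.3 * 26 * 100000 = 3380000 kg
Step 2: Total N pool = soil mass * N%/100 = 3380000 * 0.298/100 = 10072.4 kg/ha
Step 3: N mineralized = N pool * rate%/100 = 10072.4 * 3.7/100 = 372.7 kg/ha/yr

372.7


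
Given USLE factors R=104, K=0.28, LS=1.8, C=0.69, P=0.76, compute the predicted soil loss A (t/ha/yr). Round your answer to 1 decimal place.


Step 1: A = R * K * LS * C * P
Step 2: R * K = 104 * 0.28 = 29.12
Step 3: (R*K) * LS = 29.12 * 1.8 = 52.416
Step 4: * C * P = 52.416 * 0.69 * 0.76 = 27.5
Step 5: A = 27.5 t/(ha*yr)

27.5


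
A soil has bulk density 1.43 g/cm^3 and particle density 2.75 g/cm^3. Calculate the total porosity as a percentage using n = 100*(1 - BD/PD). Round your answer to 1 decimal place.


Step 1: Formula: n = 100 * (1 - BD / PD)
Step 2: n = 100 * (1 - 1.43 / 2.75)
Step 3: n = 100 * (1 - 0.52)
Step 4: n = 48.0%

48.0


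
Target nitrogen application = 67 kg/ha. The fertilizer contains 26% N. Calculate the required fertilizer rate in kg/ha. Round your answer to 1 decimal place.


Step 1: Fertilizer rate = target N / (N content / 100)
Step 2: Rate = 67 / (26 / 100)
Step 3: Rate = 67 / 0.26
Step 4: Rate = 257.7 kg/ha

257.7


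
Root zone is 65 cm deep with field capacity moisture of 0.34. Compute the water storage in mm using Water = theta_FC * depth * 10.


Step 1: Water (mm) = theta_FC * depth (cm) * 10
Step 2: Water = 0.34 * 65 * 10
Step 3: Water = 221.0 mm

221.0


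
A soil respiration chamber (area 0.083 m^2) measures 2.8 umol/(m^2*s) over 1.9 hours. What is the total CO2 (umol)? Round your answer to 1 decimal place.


Step 1: Convert time to seconds: 1.9 hr * 3600 = 6840.0 s
Step 2: Total = flux * area * time_s
Step 3: Total = 2.8 * 0.083 * 6840.0
Step 4: Total = 1589.6 umol

1589.6


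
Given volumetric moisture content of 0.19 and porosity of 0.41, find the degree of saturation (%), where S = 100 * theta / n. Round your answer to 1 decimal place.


Step 1: S = 100 * theta_v / n
Step 2: S = 100 * 0.19 / 0.41
Step 3: S = 46.3%

46.3


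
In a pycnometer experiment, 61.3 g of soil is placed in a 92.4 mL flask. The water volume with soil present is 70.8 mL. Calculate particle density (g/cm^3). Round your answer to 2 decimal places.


Step 1: Volume of solids = flask volume - water volume with soil
Step 2: V_solids = 92.4 - 70.8 = 21.6 mL
Step 3: Particle density = mass / V_solids = 61.3 / 21.6 = 2.84 g/cm^3

2.84


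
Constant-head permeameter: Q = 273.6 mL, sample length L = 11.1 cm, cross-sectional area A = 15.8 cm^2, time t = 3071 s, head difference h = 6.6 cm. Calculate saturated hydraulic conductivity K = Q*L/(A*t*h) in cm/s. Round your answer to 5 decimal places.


Step 1: K = Q * L / (A * t * h)
Step 2: Numerator = 273.6 * 11.1 = 3036.96
Step 3: Denominator = 15.8 * 3071 * 6.6 = 320243.88
Step 4: K = 3036.96 / 320243.88 = 0.00948 cm/s

0.00948


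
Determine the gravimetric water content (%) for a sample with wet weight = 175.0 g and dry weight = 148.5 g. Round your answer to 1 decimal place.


Step 1: Water mass = wet - dry = 175.0 - 148.5 = 26.5 g
Step 2: w = 100 * water mass / dry mass
Step 3: w = 100 * 26.5 / 148.5 = 17.8%

17.8


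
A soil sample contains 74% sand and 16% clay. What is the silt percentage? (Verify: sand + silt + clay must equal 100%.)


Step 1: sand + silt + clay = 100%
Step 2: silt = 100 - sand - clay
Step 3: silt = 100 - 74 - 16
Step 4: silt = 10%

10


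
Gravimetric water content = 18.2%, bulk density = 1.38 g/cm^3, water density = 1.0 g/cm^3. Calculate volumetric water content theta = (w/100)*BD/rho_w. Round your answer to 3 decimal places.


Step 1: theta = (w / 100) * BD / rho_w
Step 2: theta = (18.2 / 100) * 1.38 / 1.0
Step 3: theta = 0.182 * 1.38
Step 4: theta = 0.251

0.251


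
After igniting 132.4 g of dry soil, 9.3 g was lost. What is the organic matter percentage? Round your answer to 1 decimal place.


Step 1: OM% = 100 * LOI / sample mass
Step 2: OM = 100 * 9.3 / 132.4
Step 3: OM = 7.0%

7.0


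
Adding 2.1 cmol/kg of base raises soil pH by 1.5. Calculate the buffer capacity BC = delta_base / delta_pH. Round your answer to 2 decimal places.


Step 1: BC = change in base / change in pH
Step 2: BC = 2.1 / 1.5
Step 3: BC = 1.4 cmol/(kg*pH unit)

1.4


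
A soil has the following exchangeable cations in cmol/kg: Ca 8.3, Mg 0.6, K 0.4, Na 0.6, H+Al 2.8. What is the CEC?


Step 1: CEC = Ca + Mg + K + Na + (H+Al)
Step 2: CEC = 8.3 + 0.6 + 0.4 + 0.6 + 2.8
Step 3: CEC = 12.7 cmol/kg

12.7


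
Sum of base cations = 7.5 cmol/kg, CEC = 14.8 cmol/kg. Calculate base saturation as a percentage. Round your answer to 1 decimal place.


Step 1: BS = 100 * (sum of bases) / CEC
Step 2: BS = 100 * 7.5 / 14.8
Step 3: BS = 50.7%

50.7


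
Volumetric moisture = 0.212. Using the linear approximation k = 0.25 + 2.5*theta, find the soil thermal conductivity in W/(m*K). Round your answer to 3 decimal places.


Step 1: k = 0.25 + 2.5 * theta
Step 2: k = 0.25 + 2.5 * 0.212
Step 3: k = 0.25 + 0.53
Step 4: k = 0.78 W/(m*K)

0.78


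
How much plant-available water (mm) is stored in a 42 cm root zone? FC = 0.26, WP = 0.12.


Step 1: Available water = (FC - WP) * depth * 10
Step 2: AW = (0.26 - 0.12) * 42 * 10
Step 3: AW = 0.14 * 42 * 10
Step 4: AW = 58.8 mm

58.8


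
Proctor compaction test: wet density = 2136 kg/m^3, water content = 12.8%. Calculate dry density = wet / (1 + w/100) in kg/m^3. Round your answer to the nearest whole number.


Step 1: Dry density = wet density / (1 + w/100)
Step 2: Dry density = 2136 / (1 + 12.8/100)
Step 3: Dry density = 2136 / 1.128
Step 4: Dry density = 1894 kg/m^3

1894


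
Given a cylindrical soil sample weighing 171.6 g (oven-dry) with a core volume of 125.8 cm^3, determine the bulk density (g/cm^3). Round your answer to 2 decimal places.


Step 1: Identify the formula: BD = dry mass / volume
Step 2: Substitute values: BD = 171.6 / 125.8
Step 3: BD = 1.36 g/cm^3

1.36


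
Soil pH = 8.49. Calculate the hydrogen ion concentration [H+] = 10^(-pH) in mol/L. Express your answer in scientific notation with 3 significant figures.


Step 1: [H+] = 10^(-pH)
Step 2: [H+] = 10^(-8.49)
Step 3: [H+] = 3.24e-09 mol/L

3.24e-09


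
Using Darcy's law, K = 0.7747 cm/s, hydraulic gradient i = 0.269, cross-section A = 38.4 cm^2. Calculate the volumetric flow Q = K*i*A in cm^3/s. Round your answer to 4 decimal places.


Step 1: Apply Darcy's law: Q = K * i * A
Step 2: Q = 0.7747 * 0.269 * 38.4
Step 3: Q = 8.0023 cm^3/s

8.0023


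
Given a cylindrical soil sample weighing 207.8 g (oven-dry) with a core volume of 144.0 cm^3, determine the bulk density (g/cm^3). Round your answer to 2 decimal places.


Step 1: Identify the formula: BD = dry mass / volume
Step 2: Substitute values: BD = 207.8 / 144.0
Step 3: BD = 1.44 g/cm^3

1.44


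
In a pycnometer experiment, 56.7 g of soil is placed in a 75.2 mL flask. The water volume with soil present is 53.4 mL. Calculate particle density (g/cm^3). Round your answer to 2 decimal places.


Step 1: Volume of solids = flask volume - water volume with soil
Step 2: V_solids = 75.2 - 53.4 = 21.8 mL
Step 3: Particle density = mass / V_solids = 56.7 / 21.8 = 2.6 g/cm^3

2.6


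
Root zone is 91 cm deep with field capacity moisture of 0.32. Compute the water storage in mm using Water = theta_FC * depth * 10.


Step 1: Water (mm) = theta_FC * depth (cm) * 10
Step 2: Water = 0.32 * 91 * 10
Step 3: Water = 291.2 mm

291.2


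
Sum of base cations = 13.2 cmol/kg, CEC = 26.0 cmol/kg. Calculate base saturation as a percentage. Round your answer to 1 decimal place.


Step 1: BS = 100 * (sum of bases) / CEC
Step 2: BS = 100 * 13.2 / 26.0
Step 3: BS = 50.8%

50.8


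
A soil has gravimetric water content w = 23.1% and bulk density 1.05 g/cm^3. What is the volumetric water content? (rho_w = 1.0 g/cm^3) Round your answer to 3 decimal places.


Step 1: theta = (w / 100) * BD / rho_w
Step 2: theta = (23.1 / 100) * 1.05 / 1.0
Step 3: theta = 0.231 * 1.05
Step 4: theta = 0.243

0.243


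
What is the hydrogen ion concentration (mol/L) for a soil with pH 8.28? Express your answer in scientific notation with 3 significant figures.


Step 1: [H+] = 10^(-pH)
Step 2: [H+] = 10^(-8.28)
Step 3: [H+] = 5.25e-09 mol/L

5.25e-09


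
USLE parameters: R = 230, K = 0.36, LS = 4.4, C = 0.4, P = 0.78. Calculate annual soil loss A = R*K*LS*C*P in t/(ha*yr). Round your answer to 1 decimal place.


Step 1: A = R * K * LS * C * P
Step 2: R * K = 230 * 0.36 = 82.8
Step 3: (R*K) * LS = 82.8 * 4.4 = 364.32
Step 4: * C * P = 364.32 * 0.4 * 0.78 = 113.7
Step 5: A = 113.7 t/(ha*yr)

113.7


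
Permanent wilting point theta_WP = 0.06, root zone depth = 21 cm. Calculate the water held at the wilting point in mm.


Step 1: Water (mm) = theta_WP * depth * 10
Step 2: Water = 0.06 * 21 * 10
Step 3: Water = 12.6 mm

12.6


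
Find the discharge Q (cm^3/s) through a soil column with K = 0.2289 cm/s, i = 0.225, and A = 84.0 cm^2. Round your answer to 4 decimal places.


Step 1: Apply Darcy's law: Q = K * i * A
Step 2: Q = 0.2289 * 0.225 * 84.0
Step 3: Q = 4.3262 cm^3/s

4.3262


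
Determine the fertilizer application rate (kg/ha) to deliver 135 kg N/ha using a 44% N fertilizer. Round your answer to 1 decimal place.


Step 1: Fertilizer rate = target N / (N content / 100)
Step 2: Rate = 135 / (44 / 100)
Step 3: Rate = 135 / 0.44
Step 4: Rate = 306.8 kg/ha

306.8
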